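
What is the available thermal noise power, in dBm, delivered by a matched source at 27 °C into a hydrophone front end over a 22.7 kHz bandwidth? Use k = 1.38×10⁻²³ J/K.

−130.3 dBm

T = 27 °C + 273.15 = 300.15 K
P_n = kTB = 1.38×10⁻²³ × 300.15 × 2.27×10⁴ = 9.40×10⁻¹⁷ W
In dBm: 10 log₁₀(9.40×10⁻¹⁷ / 10⁻³) = −130.3 dBm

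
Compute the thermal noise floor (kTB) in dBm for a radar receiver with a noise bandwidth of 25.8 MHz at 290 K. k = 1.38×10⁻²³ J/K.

P_n = kTB = 1.38×10⁻²³ × 290 × 2.58×10⁷ = 1.03×10⁻¹³ W
In dBm: 10 log₁₀(1.03×10⁻¹³ / 10⁻³) = −99.9 dBm

−99.9 dBm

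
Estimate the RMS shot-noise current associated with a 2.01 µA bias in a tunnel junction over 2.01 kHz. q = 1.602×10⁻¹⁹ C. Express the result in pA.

I_n = √(2qI·B)
2qI·B = 2 × 1.602×10⁻¹⁹ × 2.01×10⁻⁶ × 2.01×10³ = 1.29×10⁻²¹ A²
I_n = √(1.29×10⁻²¹) = 3.60×10⁻¹¹ A = 36.0 pA

36.0 pA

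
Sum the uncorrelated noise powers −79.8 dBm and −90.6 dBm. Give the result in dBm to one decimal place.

−79.5 dBm

Convert to linear, add, convert back:
P₁ = 1.05×10⁻¹¹ W, P₂ = 8.71×10⁻¹³ W
P_tot = 1.13×10⁻¹¹ W → 10 log₁₀(P_tot / 10⁻³) = −79.5 dBm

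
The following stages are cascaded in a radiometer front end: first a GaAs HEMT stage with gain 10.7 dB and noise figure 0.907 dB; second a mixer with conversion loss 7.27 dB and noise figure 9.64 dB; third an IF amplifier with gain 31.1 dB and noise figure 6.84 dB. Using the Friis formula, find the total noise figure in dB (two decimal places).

5.65 dB

Convert to linear (a loss of L dB is a gain of −L dB): F_i = 10^(NF_i/10), G_i = 10^(G_i,dB/10)
  Stage 1: F_1 = 10^(0.907/10) = 1.232, G_1 = 10^(10.7/10) = 11.75
  Stage 2: F_2 = 10^(9.64/10) = 9.204, G_2 = 10^(−7.27/10) = 0.1875
  Stage 3: F_3 = 10^(6.84/10) = 4.831, G_3 = 10^(31.1/10) = 1288
Friis cascade:
  F = 1.232 + (9.204 − 1)/11.75 + (4.831 − 1)/2.203 = 3.669
NF = 10 log₁₀(3.669) = 5.65 dB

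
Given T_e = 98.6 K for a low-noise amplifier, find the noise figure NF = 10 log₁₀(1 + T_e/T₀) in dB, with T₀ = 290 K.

F = 1 + T_e/T₀ = 1 + 98.6/290 = 1.34
NF = 10 log₁₀(1.34) = 1.27 dB

1.27 dB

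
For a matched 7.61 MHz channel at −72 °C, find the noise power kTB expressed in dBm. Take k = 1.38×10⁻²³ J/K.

−106.8 dBm

T = −72 °C + 273.15 = 201.15 K
P_n = kTB = 1.38×10⁻²³ × 201.15 × 7.61×10⁶ = 2.11×10⁻¹⁴ W
In dBm: 10 log₁₀(2.11×10⁻¹⁴ / 10⁻³) = −106.8 dBm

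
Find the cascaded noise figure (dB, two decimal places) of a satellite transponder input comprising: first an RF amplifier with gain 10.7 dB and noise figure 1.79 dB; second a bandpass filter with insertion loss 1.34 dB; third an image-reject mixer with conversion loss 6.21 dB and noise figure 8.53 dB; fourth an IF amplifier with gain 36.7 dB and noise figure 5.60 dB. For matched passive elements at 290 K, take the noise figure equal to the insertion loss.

5.47 dB

Convert to linear (a loss of L dB is a gain of −L dB): F_i = 10^(NF_i/10), G_i = 10^(G_i,dB/10)
  Stage 1: F_1 = 10^(1.79/10) = 1.510, G_1 = 10^(10.7/10) = 11.75
  Stage 2: F_2 = 10^(1.34/10) = 1.361, G_2 = 10^(−1.34/10) = 0.7345
  Stage 3: F_3 = 10^(8.53/10) = 7.129, G_3 = 10^(−6.21/10) = 0.2393
  Stage 4: F_4 = 10^(5.60/10) = 3.631, G_4 = 10^(36.7/10) = 4677
Friis cascade:
  F = 1.510 + (1.361 − 1)/11.75 + (7.129 − 1)/8.630 + (3.631 − 1)/2.065 = 3.525
NF = 10 log₁₀(3.525) = 5.47 dB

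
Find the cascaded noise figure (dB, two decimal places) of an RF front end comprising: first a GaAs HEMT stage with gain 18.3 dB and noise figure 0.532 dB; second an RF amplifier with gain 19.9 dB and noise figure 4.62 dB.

0.64 dB

Convert to linear (a loss of L dB is a gain of −L dB): F_i = 10^(NF_i/10), G_i = 10^(G_i,dB/10)
  Stage 1: F_1 = 10^(0.532/10) = 1.130, G_1 = 10^(18.3/10) = 67.61
  Stage 2: F_2 = 10^(4.62/10) = 2.897, G_2 = 10^(19.9/10) = 97.72
Friis cascade:
  F = 1.130 + (2.897 − 1)/67.61 = 1.158
NF = 10 log₁₀(1.158) = 0.64 dB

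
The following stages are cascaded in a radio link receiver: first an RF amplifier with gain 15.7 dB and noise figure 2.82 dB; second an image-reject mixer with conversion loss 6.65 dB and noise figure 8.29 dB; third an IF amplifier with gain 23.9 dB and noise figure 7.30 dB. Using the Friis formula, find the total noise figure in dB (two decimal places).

Convert to linear (a loss of L dB is a gain of −L dB): F_i = 10^(NF_i/10), G_i = 10^(G_i,dB/10)
  Stage 1: F_1 = 10^(2.82/10) = 1.914, G_1 = 10^(15.7/10) = 37.15
  Stage 2: F_2 = 10^(8.29/10) = 6.745, G_2 = 10^(−6.65/10) = 0.2163
  Stage 3: F_3 = 10^(7.30/10) = 5.370, G_3 = 10^(23.9/10) = 245.5
Friis cascade:
  F = 1.914 + (6.745 − 1)/37.15 + (5.370 − 1)/8.035 = 2.613
NF = 10 log₁₀(2.613) = 4.17 dB

4.17 dB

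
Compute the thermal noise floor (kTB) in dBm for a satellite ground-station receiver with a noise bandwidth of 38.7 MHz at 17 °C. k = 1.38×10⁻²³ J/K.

−98.1 dBm

T = 17 °C + 273.15 = 290.15 K
P_n = kTB = 1.38×10⁻²³ × 290.15 × 3.87×10⁷ = 1.55×10⁻¹³ W
In dBm: 10 log₁₀(1.55×10⁻¹³ / 10⁻³) = −98.1 dBm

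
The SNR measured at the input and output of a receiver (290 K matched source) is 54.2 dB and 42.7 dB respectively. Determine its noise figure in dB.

NF (dB) = SNR_in(dB) − SNR_out(dB) when the source is at T₀
NF = 54.2 − 42.7 = 11.5 dB

11.5 dB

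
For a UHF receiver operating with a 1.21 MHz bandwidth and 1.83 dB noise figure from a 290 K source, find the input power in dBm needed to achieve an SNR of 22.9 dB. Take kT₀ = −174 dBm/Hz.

−88.4 dBm

Sensitivity = −174 + 10 log₁₀(B) + NF + SNR_min
= −174 + 60.83 + 1.83 + 22.9
= −88.44 dBm → −88.4 dBm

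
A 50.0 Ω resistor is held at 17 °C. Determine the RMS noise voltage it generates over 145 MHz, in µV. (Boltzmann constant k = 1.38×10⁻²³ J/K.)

10.8 µV

T = 17 °C + 273.15 = 290.15 K
V_n = √(4kTRB)
4kTRB = 4 × 1.38×10⁻²³ × 290.15 × 5.00×10¹ × 1.45×10⁸ = 1.16×10⁻¹⁰ V²
V_n = √(1.16×10⁻¹⁰) = 1.08×10⁻⁵ V = 10.8 µV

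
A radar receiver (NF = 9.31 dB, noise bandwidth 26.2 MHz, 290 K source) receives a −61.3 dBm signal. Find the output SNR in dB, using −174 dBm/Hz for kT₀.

Noise floor: N = −174 + 10 log₁₀(B) + NF
10 log₁₀(2.62×10⁷) = 74.18 dB
N = −174 + 74.18 + 9.31 = −90.51 dBm
SNR = P_sig − N = −61.3 − (−90.51) = 29.21 dB → 29.2 dB

29.2 dB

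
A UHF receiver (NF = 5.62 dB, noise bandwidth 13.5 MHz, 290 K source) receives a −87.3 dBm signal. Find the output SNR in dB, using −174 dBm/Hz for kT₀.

9.8 dB

Noise floor: N = −174 + 10 log₁₀(B) + NF
10 log₁₀(1.35×10⁷) = 71.3 dB
N = −174 + 71.3 + 5.62 = −97.08 dBm
SNR = P_sig − N = −87.3 − (−97.08) = 9.78 dB → 9.8 dB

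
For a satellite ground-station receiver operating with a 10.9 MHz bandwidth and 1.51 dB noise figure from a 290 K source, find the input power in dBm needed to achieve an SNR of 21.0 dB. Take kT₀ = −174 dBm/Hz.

−81.1 dBm

Sensitivity = −174 + 10 log₁₀(B) + NF + SNR_min
= −174 + 70.37 + 1.51 + 21.0
= −81.12 dBm → −81.1 dBm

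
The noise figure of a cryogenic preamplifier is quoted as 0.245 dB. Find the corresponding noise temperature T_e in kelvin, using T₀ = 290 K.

16.8 K

F = 10^(0.245/10) = 1.05803
T_e = (F − 1)·T₀ = (1.05803 − 1) × 290 = 16.8 K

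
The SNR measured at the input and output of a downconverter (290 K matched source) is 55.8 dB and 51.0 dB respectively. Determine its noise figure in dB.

NF (dB) = SNR_in(dB) − SNR_out(dB) when the source is at T₀
NF = 55.8 − 51.0 = 4.8 dB

4.8 dB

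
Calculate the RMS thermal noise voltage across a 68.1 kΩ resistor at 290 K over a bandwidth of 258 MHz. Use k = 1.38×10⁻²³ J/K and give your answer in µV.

530 µV

V_n = √(4kTRB)
4kTRB = 4 × 1.38×10⁻²³ × 290 × 6.81×10⁴ × 2.58×10⁸ = 2.81×10⁻⁷ V²
V_n = √(2.81×10⁻⁷) = 5.30×10⁻⁴ V = 530 µV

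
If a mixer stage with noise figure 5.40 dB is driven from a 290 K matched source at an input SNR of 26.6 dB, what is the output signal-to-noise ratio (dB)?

By definition F = SNR_in/SNR_out, so in dB: SNR_out = SNR_in − NF
SNR_out = 26.6 − 5.40 = 21.20 dB

21.20 dB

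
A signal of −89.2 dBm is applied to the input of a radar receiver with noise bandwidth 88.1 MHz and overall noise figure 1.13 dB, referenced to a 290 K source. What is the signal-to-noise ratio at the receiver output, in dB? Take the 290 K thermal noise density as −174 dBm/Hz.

4.2 dB

Noise floor: N = −174 + 10 log₁₀(B) + NF
10 log₁₀(8.81×10⁷) = 79.45 dB
N = −174 + 79.45 + 1.13 = −93.42 dBm
SNR = P_sig − N = −89.2 − (−93.42) = 4.22 dB → 4.2 dB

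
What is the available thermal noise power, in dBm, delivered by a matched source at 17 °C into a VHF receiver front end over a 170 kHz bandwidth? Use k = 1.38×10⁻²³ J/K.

T = 17 °C + 273.15 = 290.15 K
P_n = kTB = 1.38×10⁻²³ × 290.15 × 1.70×10⁵ = 6.81×10⁻¹⁶ W
In dBm: 10 log₁₀(6.81×10⁻¹⁶ / 10⁻³) = −121.7 dBm

−121.7 dBm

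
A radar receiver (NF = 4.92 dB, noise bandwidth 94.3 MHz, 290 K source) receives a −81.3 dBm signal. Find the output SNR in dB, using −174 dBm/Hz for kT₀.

Noise floor: N = −174 + 10 log₁₀(B) + NF
10 log₁₀(9.43×10⁷) = 79.75 dB
N = −174 + 79.75 + 4.92 = −89.33 dBm
SNR = P_sig − N = −81.3 − (−89.33) = 8.03 dB → 8.0 dB

8.0 dB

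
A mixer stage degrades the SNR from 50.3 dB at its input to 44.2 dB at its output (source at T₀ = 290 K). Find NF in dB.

NF (dB) = SNR_in(dB) − SNR_out(dB) when the source is at T₀
NF = 50.3 − 44.2 = 6.1 dB

6.1 dB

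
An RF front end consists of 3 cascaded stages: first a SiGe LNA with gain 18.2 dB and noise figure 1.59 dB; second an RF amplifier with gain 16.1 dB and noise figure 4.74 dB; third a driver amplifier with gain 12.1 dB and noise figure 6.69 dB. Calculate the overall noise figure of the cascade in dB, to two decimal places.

1.68 dB

Convert to linear (a loss of L dB is a gain of −L dB): F_i = 10^(NF_i/10), G_i = 10^(G_i,dB/10)
  Stage 1: F_1 = 10^(1.59/10) = 1.442, G_1 = 10^(18.2/10) = 66.07
  Stage 2: F_2 = 10^(4.74/10) = 2.979, G_2 = 10^(16.1/10) = 40.74
  Stage 3: F_3 = 10^(6.69/10) = 4.667, G_3 = 10^(12.1/10) = 16.22
Friis cascade:
  F = 1.442 + (2.979 − 1)/66.07 + (4.667 − 1)/2692 = 1.473
NF = 10 log₁₀(1.473) = 1.68 dB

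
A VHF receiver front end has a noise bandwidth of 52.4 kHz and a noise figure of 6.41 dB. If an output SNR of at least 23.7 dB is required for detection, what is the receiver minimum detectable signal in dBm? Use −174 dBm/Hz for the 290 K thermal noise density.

Sensitivity = −174 + 10 log₁₀(B) + NF + SNR_min
= −174 + 47.19 + 6.41 + 23.7
= −96.70 dBm → −96.7 dBm

−96.7 dBm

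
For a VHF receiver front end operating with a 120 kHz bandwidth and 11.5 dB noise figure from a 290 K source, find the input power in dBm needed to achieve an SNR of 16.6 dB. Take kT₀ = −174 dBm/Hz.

Sensitivity = −174 + 10 log₁₀(B) + NF + SNR_min
= −174 + 50.79 + 11.5 + 16.6
= −95.11 dBm → −95.1 dBm

−95.1 dBm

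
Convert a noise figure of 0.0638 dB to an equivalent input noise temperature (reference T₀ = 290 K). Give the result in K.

4.29 K

F = 10^(0.0638/10) = 1.0148
T_e = (F − 1)·T₀ = (1.0148 − 1) × 290 = 4.29 K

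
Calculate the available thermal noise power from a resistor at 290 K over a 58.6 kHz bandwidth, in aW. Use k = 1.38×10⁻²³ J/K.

235 aW

P_n = kTB = 1.38×10⁻²³ × 290 × 5.86×10⁴ = 2.35×10⁻¹⁶ W = 235 aW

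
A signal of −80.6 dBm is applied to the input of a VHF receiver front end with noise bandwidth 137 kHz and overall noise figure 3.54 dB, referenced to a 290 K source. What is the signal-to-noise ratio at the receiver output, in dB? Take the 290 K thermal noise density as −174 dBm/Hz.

38.5 dB

Noise floor: N = −174 + 10 log₁₀(B) + NF
10 log₁₀(1.37×10⁵) = 51.37 dB
N = −174 + 51.37 + 3.54 = −119.09 dBm
SNR = P_sig − N = −80.6 − (−119.09) = 38.49 dB → 38.5 dB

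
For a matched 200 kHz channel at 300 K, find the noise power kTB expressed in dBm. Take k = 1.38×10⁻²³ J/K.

−120.8 dBm

P_n = kTB = 1.38×10⁻²³ × 300 × 2.00×10⁵ = 8.28×10⁻¹⁶ W
In dBm: 10 log₁₀(8.28×10⁻¹⁶ / 10⁻³) = −120.8 dBm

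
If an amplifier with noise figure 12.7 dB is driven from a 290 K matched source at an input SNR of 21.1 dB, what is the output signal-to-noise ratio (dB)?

8.4 dB

By definition F = SNR_in/SNR_out, so in dB: SNR_out = SNR_in − NF
SNR_out = 21.1 − 12.7 = 8.4 dB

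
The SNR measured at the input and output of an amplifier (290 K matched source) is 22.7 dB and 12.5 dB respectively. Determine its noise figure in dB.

NF (dB) = SNR_in(dB) − SNR_out(dB) when the source is at T₀
NF = 22.7 − 12.5 = 10.2 dB

10.2 dB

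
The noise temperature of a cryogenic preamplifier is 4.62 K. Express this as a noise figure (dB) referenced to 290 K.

0.069 dB

F = 1 + T_e/T₀ = 1 + 4.62/290 = 1.01593
NF = 10 log₁₀(1.01593) = 0.069 dB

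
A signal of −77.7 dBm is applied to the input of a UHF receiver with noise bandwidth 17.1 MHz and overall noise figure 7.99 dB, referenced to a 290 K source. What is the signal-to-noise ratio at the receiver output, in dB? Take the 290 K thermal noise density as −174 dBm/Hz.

Noise floor: N = −174 + 10 log₁₀(B) + NF
10 log₁₀(1.71×10⁷) = 72.33 dB
N = −174 + 72.33 + 7.99 = −93.68 dBm
SNR = P_sig − N = −77.7 − (−93.68) = 15.98 dB → 16.0 dB

16.0 dB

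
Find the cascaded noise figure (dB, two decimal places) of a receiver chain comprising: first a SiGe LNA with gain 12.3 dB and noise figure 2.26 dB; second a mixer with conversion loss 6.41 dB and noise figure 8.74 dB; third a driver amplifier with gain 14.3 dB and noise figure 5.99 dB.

Convert to linear (a loss of L dB is a gain of −L dB): F_i = 10^(NF_i/10), G_i = 10^(G_i,dB/10)
  Stage 1: F_1 = 10^(2.26/10) = 1.683, G_1 = 10^(12.3/10) = 16.98
  Stage 2: F_2 = 10^(8.74/10) = 7.482, G_2 = 10^(−6.41/10) = 0.2286
  Stage 3: F_3 = 10^(5.99/10) = 3.972, G_3 = 10^(14.3/10) = 26.92
Friis cascade:
  F = 1.683 + (7.482 − 1)/16.98 + (3.972 − 1)/3.882 = 2.830
NF = 10 log₁₀(2.830) = 4.52 dB

4.52 dB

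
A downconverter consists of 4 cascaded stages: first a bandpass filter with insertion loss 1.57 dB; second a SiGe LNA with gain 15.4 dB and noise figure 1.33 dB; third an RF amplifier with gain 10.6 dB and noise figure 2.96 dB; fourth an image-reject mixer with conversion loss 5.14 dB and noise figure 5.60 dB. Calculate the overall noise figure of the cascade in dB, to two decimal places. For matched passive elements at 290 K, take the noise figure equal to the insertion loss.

Convert to linear (a loss of L dB is a gain of −L dB): F_i = 10^(NF_i/10), G_i = 10^(G_i,dB/10)
  Stage 1: F_1 = 10^(1.57/10) = 1.435, G_1 = 10^(−1.57/10) = 0.6966
  Stage 2: F_2 = 10^(1.33/10) = 1.358, G_2 = 10^(15.4/10) = 34.67
  Stage 3: F_3 = 10^(2.96/10) = 1.977, G_3 = 10^(10.6/10) = 11.48
  Stage 4: F_4 = 10^(5.60/10) = 3.631, G_4 = 10^(−5.14/10) = 0.3062
Friis cascade:
  F = 1.435 + (1.358 − 1)/0.6966 + (1.977 − 1)/24.15 + (3.631 − 1)/277.3 = 2.000
NF = 10 log₁₀(2.000) = 3.01 dB

3.01 dB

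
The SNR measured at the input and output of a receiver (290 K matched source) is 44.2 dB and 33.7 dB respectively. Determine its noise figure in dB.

10.5 dB

NF (dB) = SNR_in(dB) − SNR_out(dB) when the source is at T₀
NF = 44.2 − 33.7 = 10.5 dB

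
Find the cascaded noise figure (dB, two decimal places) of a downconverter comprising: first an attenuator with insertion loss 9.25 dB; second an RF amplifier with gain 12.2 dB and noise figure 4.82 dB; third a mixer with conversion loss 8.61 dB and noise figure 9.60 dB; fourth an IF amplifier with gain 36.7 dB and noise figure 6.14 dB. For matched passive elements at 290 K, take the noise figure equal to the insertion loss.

Convert to linear (a loss of L dB is a gain of −L dB): F_i = 10^(NF_i/10), G_i = 10^(G_i,dB/10)
  Stage 1: F_1 = 10^(9.25/10) = 8.414, G_1 = 10^(−9.25/10) = 0.1189
  Stage 2: F_2 = 10^(4.82/10) = 3.034, G_2 = 10^(12.2/10) = 16.60
  Stage 3: F_3 = 10^(9.60/10) = 9.120, G_3 = 10^(−8.61/10) = 0.1377
  Stage 4: F_4 = 10^(6.14/10) = 4.111, G_4 = 10^(36.7/10) = 4677
Friis cascade:
  F = 8.414 + (3.034 − 1)/0.1189 + (9.120 − 1)/1.972 + (4.111 − 1)/0.2716 = 41.10
NF = 10 log₁₀(41.10) = 16.14 dB

16.14 dB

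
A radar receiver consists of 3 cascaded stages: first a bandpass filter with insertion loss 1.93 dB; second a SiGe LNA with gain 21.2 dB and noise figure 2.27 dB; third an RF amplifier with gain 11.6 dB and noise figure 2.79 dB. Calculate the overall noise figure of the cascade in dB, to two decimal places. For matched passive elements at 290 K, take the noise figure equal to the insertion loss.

Convert to linear (a loss of L dB is a gain of −L dB): F_i = 10^(NF_i/10), G_i = 10^(G_i,dB/10)
  Stage 1: F_1 = 10^(1.93/10) = 1.560, G_1 = 10^(−1.93/10) = 0.6412
  Stage 2: F_2 = 10^(2.27/10) = 1.687, G_2 = 10^(21.2/10) = 131.8
  Stage 3: F_3 = 10^(2.79/10) = 1.901, G_3 = 10^(11.6/10) = 14.45
Friis cascade:
  F = 1.560 + (1.687 − 1)/0.6412 + (1.901 − 1)/84.53 = 2.641
NF = 10 log₁₀(2.641) = 4.22 dB

4.22 dB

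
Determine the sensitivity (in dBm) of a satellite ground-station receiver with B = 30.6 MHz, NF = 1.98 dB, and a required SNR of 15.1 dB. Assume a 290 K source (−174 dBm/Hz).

Sensitivity = −174 + 10 log₁₀(B) + NF + SNR_min
= −174 + 74.86 + 1.98 + 15.1
= −82.06 dBm → −82.1 dBm

−82.1 dBm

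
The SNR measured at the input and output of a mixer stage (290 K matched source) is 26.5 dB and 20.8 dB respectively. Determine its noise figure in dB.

5.7 dB

NF (dB) = SNR_in(dB) − SNR_out(dB) when the source is at T₀
NF = 26.5 − 20.8 = 5.7 dB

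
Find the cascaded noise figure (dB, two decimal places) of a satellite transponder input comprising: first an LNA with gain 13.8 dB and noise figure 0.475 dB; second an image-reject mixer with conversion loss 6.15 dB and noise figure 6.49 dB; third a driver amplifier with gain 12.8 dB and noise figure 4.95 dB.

2.11 dB

Convert to linear (a loss of L dB is a gain of −L dB): F_i = 10^(NF_i/10), G_i = 10^(G_i,dB/10)
  Stage 1: F_1 = 10^(0.475/10) = 1.116, G_1 = 10^(13.8/10) = 23.99
  Stage 2: F_2 = 10^(6.49/10) = 4.457, G_2 = 10^(−6.15/10) = 0.2427
  Stage 3: F_3 = 10^(4.95/10) = 3.126, G_3 = 10^(12.8/10) = 19.05
Friis cascade:
  F = 1.116 + (4.457 − 1)/23.99 + (3.126 − 1)/5.821 = 1.625
NF = 10 log₁₀(1.625) = 2.11 dB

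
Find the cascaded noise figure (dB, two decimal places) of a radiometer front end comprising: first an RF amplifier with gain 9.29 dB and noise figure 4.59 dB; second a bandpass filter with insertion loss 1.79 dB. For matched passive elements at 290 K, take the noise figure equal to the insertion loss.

Convert to linear (a loss of L dB is a gain of −L dB): F_i = 10^(NF_i/10), G_i = 10^(G_i,dB/10)
  Stage 1: F_1 = 10^(4.59/10) = 2.877, G_1 = 10^(9.29/10) = 8.492
  Stage 2: F_2 = 10^(1.79/10) = 1.510, G_2 = 10^(−1.79/10) = 0.6622
Friis cascade:
  F = 2.877 + (1.510 − 1)/8.492 = 2.937
NF = 10 log₁₀(2.937) = 4.68 dB

4.68 dB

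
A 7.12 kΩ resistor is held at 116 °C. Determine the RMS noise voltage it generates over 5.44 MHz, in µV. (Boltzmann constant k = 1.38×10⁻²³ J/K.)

28.8 µV

T = 116 °C + 273.15 = 389.15 K
V_n = √(4kTRB)
4kTRB = 4 × 1.38×10⁻²³ × 389.15 × 7.12×10³ × 5.44×10⁶ = 8.32×10⁻¹⁰ V²
V_n = √(8.32×10⁻¹⁰) = 2.88×10⁻⁵ V = 28.8 µV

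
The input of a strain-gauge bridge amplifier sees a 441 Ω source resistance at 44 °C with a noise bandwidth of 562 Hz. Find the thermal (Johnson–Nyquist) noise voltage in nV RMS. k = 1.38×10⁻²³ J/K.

65.9 nV

T = 44 °C + 273.15 = 317.15 K
V_n = √(4kTRB)
4kTRB = 4 × 1.38×10⁻²³ × 317.15 × 4.41×10² × 5.62×10² = 4.34×10⁻¹⁵ V²
V_n = √(4.34×10⁻¹⁵) = 6.59×10⁻⁸ V = 65.9 nV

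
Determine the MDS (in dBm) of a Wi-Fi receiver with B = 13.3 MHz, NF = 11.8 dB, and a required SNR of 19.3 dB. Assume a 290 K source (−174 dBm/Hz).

Sensitivity = −174 + 10 log₁₀(B) + NF + SNR_min
= −174 + 71.24 + 11.8 + 19.3
= −71.66 dBm → −71.7 dBm

−71.7 dBm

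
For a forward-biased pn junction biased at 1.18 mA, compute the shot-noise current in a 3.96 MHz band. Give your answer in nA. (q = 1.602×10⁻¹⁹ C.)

38.7 nA

I_n = √(2qI·B)
2qI·B = 2 × 1.602×10⁻¹⁹ × 1.18×10⁻³ × 3.96×10⁶ = 1.50×10⁻¹⁵ A²
I_n = √(1.50×10⁻¹⁵) = 3.87×10⁻⁸ A = 38.7 nA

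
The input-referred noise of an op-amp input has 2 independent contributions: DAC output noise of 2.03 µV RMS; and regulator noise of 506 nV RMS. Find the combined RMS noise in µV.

2.09 µV

Uncorrelated sources add in power (mean-square): V_tot = √(ΣV_i²)
V_tot = √[(2.03×10⁻⁶)² + (5.06×10⁻⁷)²] = 2.09×10⁻⁶ V = 2.09 µV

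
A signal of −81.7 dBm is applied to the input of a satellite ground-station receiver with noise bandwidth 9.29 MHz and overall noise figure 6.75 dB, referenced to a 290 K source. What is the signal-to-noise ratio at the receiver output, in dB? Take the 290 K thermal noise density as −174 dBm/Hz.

Noise floor: N = −174 + 10 log₁₀(B) + NF
10 log₁₀(9.29×10⁶) = 69.68 dB
N = −174 + 69.68 + 6.75 = −97.57 dBm
SNR = P_sig − N = −81.7 − (−97.57) = 15.87 dB → 15.9 dB

15.9 dB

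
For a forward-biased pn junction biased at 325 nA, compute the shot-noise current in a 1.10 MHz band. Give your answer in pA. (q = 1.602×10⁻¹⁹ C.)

I_n = √(2qI·B)
2qI·B = 2 × 1.602×10⁻¹⁹ × 3.25×10⁻⁷ × 1.10×10⁶ = 1.15×10⁻¹⁹ A²
I_n = √(1.15×10⁻¹⁹) = 3.38×10⁻¹⁰ A = 338 pA

338 pA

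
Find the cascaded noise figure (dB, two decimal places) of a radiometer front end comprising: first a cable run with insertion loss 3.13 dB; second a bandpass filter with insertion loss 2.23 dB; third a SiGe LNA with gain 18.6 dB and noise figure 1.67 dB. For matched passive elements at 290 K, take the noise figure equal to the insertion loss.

Convert to linear (a loss of L dB is a gain of −L dB): F_i = 10^(NF_i/10), G_i = 10^(G_i,dB/10)
  Stage 1: F_1 = 10^(3.13/10) = 2.056, G_1 = 10^(−3.13/10) = 0.4864
  Stage 2: F_2 = 10^(2.23/10) = 1.671, G_2 = 10^(−2.23/10) = 0.5984
  Stage 3: F_3 = 10^(1.67/10) = 1.469, G_3 = 10^(18.6/10) = 72.44
Friis cascade:
  F = 2.056 + (1.671 − 1)/0.4864 + (1.469 − 1)/0.2911 = 5.047
NF = 10 log₁₀(5.047) = 7.03 dB

7.03 dB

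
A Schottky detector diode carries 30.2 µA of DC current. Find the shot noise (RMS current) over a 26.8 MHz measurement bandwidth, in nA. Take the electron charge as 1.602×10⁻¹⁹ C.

16.1 nA

I_n = √(2qI·B)
2qI·B = 2 × 1.602×10⁻¹⁹ × 3.02×10⁻⁵ × 2.68×10⁷ = 2.59×10⁻¹⁶ A²
I_n = √(2.59×10⁻¹⁶) = 1.61×10⁻⁸ A = 16.1 nA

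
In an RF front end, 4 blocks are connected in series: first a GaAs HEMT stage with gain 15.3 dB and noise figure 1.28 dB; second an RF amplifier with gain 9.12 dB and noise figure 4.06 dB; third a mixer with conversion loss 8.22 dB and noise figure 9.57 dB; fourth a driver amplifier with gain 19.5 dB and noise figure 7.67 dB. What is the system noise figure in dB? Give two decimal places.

Convert to linear (a loss of L dB is a gain of −L dB): F_i = 10^(NF_i/10), G_i = 10^(G_i,dB/10)
  Stage 1: F_1 = 10^(1.28/10) = 1.343, G_1 = 10^(15.3/10) = 33.88
  Stage 2: F_2 = 10^(4.06/10) = 2.547, G_2 = 10^(9.12/10) = 8.166
  Stage 3: F_3 = 10^(9.57/10) = 9.057, G_3 = 10^(−8.22/10) = 0.1507
  Stage 4: F_4 = 10^(7.67/10) = 5.848, G_4 = 10^(19.5/10) = 89.13
Friis cascade:
  F = 1.343 + (2.547 − 1)/33.88 + (9.057 − 1)/276.7 + (5.848 − 1)/41.69 = 1.534
NF = 10 log₁₀(1.534) = 1.86 dB

1.86 dB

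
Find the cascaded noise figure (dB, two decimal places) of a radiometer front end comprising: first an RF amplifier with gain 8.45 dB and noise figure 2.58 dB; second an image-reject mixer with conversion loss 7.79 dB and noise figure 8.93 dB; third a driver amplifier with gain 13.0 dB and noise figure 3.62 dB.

5.91 dB

Convert to linear (a loss of L dB is a gain of −L dB): F_i = 10^(NF_i/10), G_i = 10^(G_i,dB/10)
  Stage 1: F_1 = 10^(2.58/10) = 1.811, G_1 = 10^(8.45/10) = 6.998
  Stage 2: F_2 = 10^(8.93/10) = 7.816, G_2 = 10^(−7.79/10) = 0.1663
  Stage 3: F_3 = 10^(3.62/10) = 2.301, G_3 = 10^(13.0/10) = 19.95
Friis cascade:
  F = 1.811 + (7.816 − 1)/6.998 + (2.301 − 1)/1.164 = 3.903
NF = 10 log₁₀(3.903) = 5.91 dB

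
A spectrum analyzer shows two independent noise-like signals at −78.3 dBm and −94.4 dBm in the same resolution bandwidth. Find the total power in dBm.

Convert to linear, add, convert back:
P₁ = 1.48×10⁻¹¹ W, P₂ = 3.63×10⁻¹³ W
P_tot = 1.52×10⁻¹¹ W → 10 log₁₀(P_tot / 10⁻³) = −78.2 dBm

−78.2 dBm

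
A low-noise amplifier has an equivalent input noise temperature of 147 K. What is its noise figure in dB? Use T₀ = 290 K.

1.78 dB

F = 1 + T_e/T₀ = 1 + 147/290 = 1.5069
NF = 10 log₁₀(1.5069) = 1.78 dB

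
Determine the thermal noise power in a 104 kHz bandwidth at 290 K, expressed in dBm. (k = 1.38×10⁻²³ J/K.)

P_n = kTB = 1.38×10⁻²³ × 290 × 1.04×10⁵ = 4.16×10⁻¹⁶ W
In dBm: 10 log₁₀(4.16×10⁻¹⁶ / 10⁻³) = −123.8 dBm

−123.8 dBm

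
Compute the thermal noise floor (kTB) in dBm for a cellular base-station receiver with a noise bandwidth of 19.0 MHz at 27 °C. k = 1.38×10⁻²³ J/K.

T = 27 °C + 273.15 = 300.15 K
P_n = kTB = 1.38×10⁻²³ × 300.15 × 1.90×10⁷ = 7.87×10⁻¹⁴ W
In dBm: 10 log₁₀(7.87×10⁻¹⁴ / 10⁻³) = −101.0 dBm

−101.0 dBm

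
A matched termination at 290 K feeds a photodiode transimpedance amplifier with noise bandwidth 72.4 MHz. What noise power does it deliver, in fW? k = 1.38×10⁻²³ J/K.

290 fW

P_n = kTB = 1.38×10⁻²³ × 290 × 7.24×10⁷ = 2.90×10⁻¹³ W = 290 fW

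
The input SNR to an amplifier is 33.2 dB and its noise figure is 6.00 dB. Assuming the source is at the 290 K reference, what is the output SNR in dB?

27.20 dB

By definition F = SNR_in/SNR_out, so in dB: SNR_out = SNR_in − NF
SNR_out = 33.2 − 6.00 = 27.20 dB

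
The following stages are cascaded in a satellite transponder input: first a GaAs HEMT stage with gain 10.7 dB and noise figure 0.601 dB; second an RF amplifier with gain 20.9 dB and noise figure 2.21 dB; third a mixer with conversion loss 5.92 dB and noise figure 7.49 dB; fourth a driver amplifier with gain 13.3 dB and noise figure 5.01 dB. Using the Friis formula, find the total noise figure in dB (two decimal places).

Convert to linear (a loss of L dB is a gain of −L dB): F_i = 10^(NF_i/10), G_i = 10^(G_i,dB/10)
  Stage 1: F_1 = 10^(0.601/10) = 1.148, G_1 = 10^(10.7/10) = 11.75
  Stage 2: F_2 = 10^(2.21/10) = 1.663, G_2 = 10^(20.9/10) = 123.0
  Stage 3: F_3 = 10^(7.49/10) = 5.610, G_3 = 10^(−5.92/10) = 0.2559
  Stage 4: F_4 = 10^(5.01/10) = 3.170, G_4 = 10^(13.3/10) = 21.38
Friis cascade:
  F = 1.148 + (1.663 − 1)/11.75 + (5.610 − 1)/1445 + (3.170 − 1)/369.8 = 1.214
NF = 10 log₁₀(1.214) = 0.84 dB

0.84 dB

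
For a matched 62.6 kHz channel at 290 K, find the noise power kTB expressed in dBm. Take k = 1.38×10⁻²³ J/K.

−126.0 dBm

P_n = kTB = 1.38×10⁻²³ × 290 × 6.26×10⁴ = 2.51×10⁻¹⁶ W
In dBm: 10 log₁₀(2.51×10⁻¹⁶ / 10⁻³) = −126.0 dBm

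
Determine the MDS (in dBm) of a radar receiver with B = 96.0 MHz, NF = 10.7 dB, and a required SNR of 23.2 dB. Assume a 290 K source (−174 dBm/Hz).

−60.3 dBm

Sensitivity = −174 + 10 log₁₀(B) + NF + SNR_min
= −174 + 79.82 + 10.7 + 23.2
= −60.28 dBm → −60.3 dBm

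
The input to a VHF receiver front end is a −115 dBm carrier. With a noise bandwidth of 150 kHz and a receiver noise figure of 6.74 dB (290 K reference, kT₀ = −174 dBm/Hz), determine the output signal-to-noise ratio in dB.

Noise floor: N = −174 + 10 log₁₀(B) + NF
10 log₁₀(1.50×10⁵) = 51.76 dB
N = −174 + 51.76 + 6.74 = −115.50 dBm
SNR = P_sig − N = −115 − (−115.50) = 0.50 dB → 0.5 dB

0.5 dB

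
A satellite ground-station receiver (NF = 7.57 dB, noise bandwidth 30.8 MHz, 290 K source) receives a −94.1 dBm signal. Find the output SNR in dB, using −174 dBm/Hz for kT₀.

Noise floor: N = −174 + 10 log₁₀(B) + NF
10 log₁₀(3.08×10⁷) = 74.89 dB
N = −174 + 74.89 + 7.57 = −91.54 dBm
SNR = P_sig − N = −94.1 − (−91.54) = −2.56 dB → −2.6 dB

−2.6 dB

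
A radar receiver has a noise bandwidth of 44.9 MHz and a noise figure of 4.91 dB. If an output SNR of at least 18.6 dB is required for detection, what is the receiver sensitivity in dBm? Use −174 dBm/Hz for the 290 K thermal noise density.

−74.0 dBm

Sensitivity = −174 + 10 log₁₀(B) + NF + SNR_min
= −174 + 76.52 + 4.91 + 18.6
= −73.97 dBm → −74.0 dBm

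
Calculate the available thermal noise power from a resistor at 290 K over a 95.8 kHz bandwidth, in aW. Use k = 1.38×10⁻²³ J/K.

383 aW

P_n = kTB = 1.38×10⁻²³ × 290 × 9.58×10⁴ = 3.83×10⁻¹⁶ W = 383 aW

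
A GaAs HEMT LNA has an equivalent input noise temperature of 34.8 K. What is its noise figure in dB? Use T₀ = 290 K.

0.492 dB

F = 1 + T_e/T₀ = 1 + 34.8/290 = 1.12
NF = 10 log₁₀(1.12) = 0.492 dB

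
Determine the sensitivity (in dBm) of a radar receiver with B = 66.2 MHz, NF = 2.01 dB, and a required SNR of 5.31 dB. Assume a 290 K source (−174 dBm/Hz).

Sensitivity = −174 + 10 log₁₀(B) + NF + SNR_min
= −174 + 78.21 + 2.01 + 5.31
= −88.47 dBm → −88.5 dBm

−88.5 dBm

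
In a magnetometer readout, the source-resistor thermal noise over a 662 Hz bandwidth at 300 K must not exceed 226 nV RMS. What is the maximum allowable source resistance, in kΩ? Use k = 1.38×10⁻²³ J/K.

Johnson–Nyquist: V_n = √(4kTRB) ⇒ R = V_n² / (4kTB)
4kTB = 4 × 1.38×10⁻²³ × 300 × 6.62×10² = 1.10×10⁻¹⁷
R = (2.26×10⁻⁷)² / 1.10×10⁻¹⁷ = 4.66×10³ Ω = 4.66 kΩ

4.66 kΩ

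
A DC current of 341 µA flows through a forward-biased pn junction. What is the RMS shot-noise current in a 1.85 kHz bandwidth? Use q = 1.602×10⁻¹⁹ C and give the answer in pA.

I_n = √(2qI·B)
2qI·B = 2 × 1.602×10⁻¹⁹ × 3.41×10⁻⁴ × 1.85×10³ = 2.02×10⁻¹⁹ A²
I_n = √(2.02×10⁻¹⁹) = 4.50×10⁻¹⁰ A = 450 pA

450 pA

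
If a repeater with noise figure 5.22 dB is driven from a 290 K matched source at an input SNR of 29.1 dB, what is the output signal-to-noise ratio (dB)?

By definition F = SNR_in/SNR_out, so in dB: SNR_out = SNR_in − NF
SNR_out = 29.1 − 5.22 = 23.88 dB

23.88 dB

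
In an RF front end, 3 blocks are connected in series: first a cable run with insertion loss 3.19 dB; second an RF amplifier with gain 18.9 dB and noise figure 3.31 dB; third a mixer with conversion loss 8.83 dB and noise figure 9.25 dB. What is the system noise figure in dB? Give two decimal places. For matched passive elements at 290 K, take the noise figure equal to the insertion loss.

Convert to linear (a loss of L dB is a gain of −L dB): F_i = 10^(NF_i/10), G_i = 10^(G_i,dB/10)
  Stage 1: F_1 = 10^(3.19/10) = 2.084, G_1 = 10^(−3.19/10) = 0.4797
  Stage 2: F_2 = 10^(3.31/10) = 2.143, G_2 = 10^(18.9/10) = 77.62
  Stage 3: F_3 = 10^(9.25/10) = 8.414, G_3 = 10^(−8.83/10) = 0.1309
Friis cascade:
  F = 2.084 + (2.143 − 1)/0.4797 + (8.414 − 1)/37.24 = 4.666
NF = 10 log₁₀(4.666) = 6.69 dB

6.69 dB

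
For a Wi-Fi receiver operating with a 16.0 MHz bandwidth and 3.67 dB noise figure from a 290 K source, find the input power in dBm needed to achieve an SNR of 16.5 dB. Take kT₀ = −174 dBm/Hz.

−81.8 dBm

Sensitivity = −174 + 10 log₁₀(B) + NF + SNR_min
= −174 + 72.04 + 3.67 + 16.5
= −81.79 dBm → −81.8 dBm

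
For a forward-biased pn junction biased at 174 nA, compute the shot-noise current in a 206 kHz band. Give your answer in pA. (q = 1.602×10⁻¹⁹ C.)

I_n = √(2qI·B)
2qI·B = 2 × 1.602×10⁻¹⁹ × 1.74×10⁻⁷ × 2.06×10⁵ = 1.15×10⁻²⁰ A²
I_n = √(1.15×10⁻²⁰) = 1.07×10⁻¹⁰ A = 107 pA

107 pA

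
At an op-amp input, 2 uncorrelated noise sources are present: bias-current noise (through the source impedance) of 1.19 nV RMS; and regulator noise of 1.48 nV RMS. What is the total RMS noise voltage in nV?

1.90 nV

Uncorrelated sources add in power (mean-square): V_tot = √(ΣV_i²)
V_tot = √[(1.19×10⁻⁹)² + (1.48×10⁻⁹)²] = 1.90×10⁻⁹ V = 1.90 nV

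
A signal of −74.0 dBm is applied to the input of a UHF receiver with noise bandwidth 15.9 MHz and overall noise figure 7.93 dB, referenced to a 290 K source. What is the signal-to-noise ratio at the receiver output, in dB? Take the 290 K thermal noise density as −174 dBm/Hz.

Noise floor: N = −174 + 10 log₁₀(B) + NF
10 log₁₀(1.59×10⁷) = 72.01 dB
N = −174 + 72.01 + 7.93 = −94.06 dBm
SNR = P_sig − N = −74.0 − (−94.06) = 20.06 dB → 20.1 dB

20.1 dB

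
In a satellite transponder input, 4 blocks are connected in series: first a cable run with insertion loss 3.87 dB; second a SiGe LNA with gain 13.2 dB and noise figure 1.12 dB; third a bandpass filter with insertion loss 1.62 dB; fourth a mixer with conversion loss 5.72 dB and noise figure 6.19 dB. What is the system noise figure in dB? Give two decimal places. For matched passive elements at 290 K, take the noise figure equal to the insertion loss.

Convert to linear (a loss of L dB is a gain of −L dB): F_i = 10^(NF_i/10), G_i = 10^(G_i,dB/10)
  Stage 1: F_1 = 10^(3.87/10) = 2.438, G_1 = 10^(−3.87/10) = 0.4102
  Stage 2: F_2 = 10^(1.12/10) = 1.294, G_2 = 10^(13.2/10) = 20.89
  Stage 3: F_3 = 10^(1.62/10) = 1.452, G_3 = 10^(−1.62/10) = 0.6887
  Stage 4: F_4 = 10^(6.19/10) = 4.159, G_4 = 10^(−5.72/10) = 0.2679
Friis cascade:
  F = 2.438 + (1.294 − 1)/0.4102 + (1.452 − 1)/8.570 + (4.159 − 1)/5.902 = 3.743
NF = 10 log₁₀(3.743) = 5.73 dB

5.73 dB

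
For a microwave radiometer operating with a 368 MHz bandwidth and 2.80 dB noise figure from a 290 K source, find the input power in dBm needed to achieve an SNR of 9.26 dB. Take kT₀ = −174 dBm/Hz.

Sensitivity = −174 + 10 log₁₀(B) + NF + SNR_min
= −174 + 85.66 + 2.80 + 9.26
= −76.28 dBm → −76.3 dBm

−76.3 dBm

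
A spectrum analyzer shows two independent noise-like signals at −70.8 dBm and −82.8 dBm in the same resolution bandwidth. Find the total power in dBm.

−70.5 dBm

Convert to linear, add, convert back:
P₁ = 8.32×10⁻¹¹ W, P₂ = 5.25×10⁻¹² W
P_tot = 8.84×10⁻¹¹ W → 10 log₁₀(P_tot / 10⁻³) = −70.5 dBm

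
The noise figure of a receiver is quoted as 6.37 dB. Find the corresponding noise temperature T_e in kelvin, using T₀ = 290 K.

967 K

F = 10^(6.37/10) = 4.33511
T_e = (F − 1)·T₀ = (4.33511 − 1) × 290 = 967 K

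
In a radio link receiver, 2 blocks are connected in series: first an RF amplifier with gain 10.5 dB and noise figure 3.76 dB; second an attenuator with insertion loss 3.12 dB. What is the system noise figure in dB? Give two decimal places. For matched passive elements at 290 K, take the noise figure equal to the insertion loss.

Convert to linear (a loss of L dB is a gain of −L dB): F_i = 10^(NF_i/10), G_i = 10^(G_i,dB/10)
  Stage 1: F_1 = 10^(3.76/10) = 2.377, G_1 = 10^(10.5/10) = 11.22
  Stage 2: F_2 = 10^(3.12/10) = 2.051, G_2 = 10^(−3.12/10) = 0.4875
Friis cascade:
  F = 2.377 + (2.051 − 1)/11.22 = 2.471
NF = 10 log₁₀(2.471) = 3.93 dB

3.93 dB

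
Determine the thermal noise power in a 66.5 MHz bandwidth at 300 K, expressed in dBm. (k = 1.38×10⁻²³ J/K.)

P_n = kTB = 1.38×10⁻²³ × 300 × 6.65×10⁷ = 2.75×10⁻¹³ W
In dBm: 10 log₁₀(2.75×10⁻¹³ / 10⁻³) = −95.6 dBm

−95.6 dBm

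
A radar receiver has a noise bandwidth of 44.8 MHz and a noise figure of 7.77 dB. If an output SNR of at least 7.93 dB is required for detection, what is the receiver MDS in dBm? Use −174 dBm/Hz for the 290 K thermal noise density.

Sensitivity = −174 + 10 log₁₀(B) + NF + SNR_min
= −174 + 76.51 + 7.77 + 7.93
= −81.79 dBm → −81.8 dBm

−81.8 dBm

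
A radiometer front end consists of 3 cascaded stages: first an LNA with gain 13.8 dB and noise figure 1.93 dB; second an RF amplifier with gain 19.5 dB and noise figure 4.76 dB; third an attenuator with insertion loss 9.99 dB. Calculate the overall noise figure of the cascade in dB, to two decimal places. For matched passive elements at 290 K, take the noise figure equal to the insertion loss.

Convert to linear (a loss of L dB is a gain of −L dB): F_i = 10^(NF_i/10), G_i = 10^(G_i,dB/10)
  Stage 1: F_1 = 10^(1.93/10) = 1.560, G_1 = 10^(13.8/10) = 23.99
  Stage 2: F_2 = 10^(4.76/10) = 2.992, G_2 = 10^(19.5/10) = 89.13
  Stage 3: F_3 = 10^(9.99/10) = 9.977, G_3 = 10^(−9.99/10) = 0.1002
Friis cascade:
  F = 1.560 + (2.992 − 1)/23.99 + (9.977 − 1)/2138 = 1.647
NF = 10 log₁₀(1.647) = 2.17 dB

2.17 dB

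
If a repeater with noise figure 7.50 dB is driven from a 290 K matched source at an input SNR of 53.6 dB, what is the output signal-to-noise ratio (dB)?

46.10 dB

By definition F = SNR_in/SNR_out, so in dB: SNR_out = SNR_in − NF
SNR_out = 53.6 − 7.50 = 46.10 dB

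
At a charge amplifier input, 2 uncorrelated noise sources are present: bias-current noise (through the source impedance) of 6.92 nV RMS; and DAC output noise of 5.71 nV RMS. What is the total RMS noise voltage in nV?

Uncorrelated sources add in power (mean-square): V_tot = √(ΣV_i²)
V_tot = √[(6.92×10⁻⁹)² + (5.71×10⁻⁹)²] = 8.97×10⁻⁹ V = 8.97 nV

8.97 nV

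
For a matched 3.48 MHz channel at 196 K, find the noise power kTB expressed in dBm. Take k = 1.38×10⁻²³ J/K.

P_n = kTB = 1.38×10⁻²³ × 196 × 3.48×10⁶ = 9.41×10⁻¹⁵ W
In dBm: 10 log₁₀(9.41×10⁻¹⁵ / 10⁻³) = −110.3 dBm

−110.3 dBm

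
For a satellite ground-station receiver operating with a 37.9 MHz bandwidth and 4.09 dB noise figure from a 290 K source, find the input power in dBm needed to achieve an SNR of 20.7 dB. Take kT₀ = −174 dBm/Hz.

−73.4 dBm

Sensitivity = −174 + 10 log₁₀(B) + NF + SNR_min
= −174 + 75.79 + 4.09 + 20.7
= −73.42 dBm → −73.4 dBm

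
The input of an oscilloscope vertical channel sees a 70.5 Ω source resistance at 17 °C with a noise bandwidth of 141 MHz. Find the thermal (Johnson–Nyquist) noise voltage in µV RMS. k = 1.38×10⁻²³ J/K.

12.6 µV

T = 17 °C + 273.15 = 290.15 K
V_n = √(4kTRB)
4kTRB = 4 × 1.38×10⁻²³ × 290.15 × 7.05×10¹ × 1.41×10⁸ = 1.59×10⁻¹⁰ V²
V_n = √(1.59×10⁻¹⁰) = 1.26×10⁻⁵ V = 12.6 µV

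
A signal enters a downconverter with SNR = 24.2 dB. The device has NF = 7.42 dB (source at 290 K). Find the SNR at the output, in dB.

By definition F = SNR_in/SNR_out, so in dB: SNR_out = SNR_in − NF
SNR_out = 24.2 − 7.42 = 16.78 dB

16.78 dB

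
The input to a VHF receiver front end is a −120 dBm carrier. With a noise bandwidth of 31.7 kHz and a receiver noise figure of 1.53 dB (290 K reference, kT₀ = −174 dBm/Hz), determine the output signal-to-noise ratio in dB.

7.5 dB

Noise floor: N = −174 + 10 log₁₀(B) + NF
10 log₁₀(3.17×10⁴) = 45.01 dB
N = −174 + 45.01 + 1.53 = −127.46 dBm
SNR = P_sig − N = −120 − (−127.46) = 7.46 dB → 7.5 dB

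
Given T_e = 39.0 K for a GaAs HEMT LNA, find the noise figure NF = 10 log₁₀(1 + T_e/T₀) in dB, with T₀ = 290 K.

0.548 dB

F = 1 + T_e/T₀ = 1 + 39.0/290 = 1.13448
NF = 10 log₁₀(1.13448) = 0.548 dB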